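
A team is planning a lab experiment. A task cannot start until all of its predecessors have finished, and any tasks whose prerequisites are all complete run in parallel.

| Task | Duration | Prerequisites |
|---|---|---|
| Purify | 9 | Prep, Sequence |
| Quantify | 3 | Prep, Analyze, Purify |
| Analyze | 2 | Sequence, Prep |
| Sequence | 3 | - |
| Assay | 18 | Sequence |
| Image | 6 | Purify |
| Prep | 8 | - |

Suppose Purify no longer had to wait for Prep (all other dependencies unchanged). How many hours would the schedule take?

21

Original critical path: Prep→Purify→Image = 8+9+6 = 23 ⇒ 23 hours.
Without Prep→Purify, Purify's earliest start moves from 8 to 3.
After: Sequence→Assay = 3+18 = 21 → 21 hours.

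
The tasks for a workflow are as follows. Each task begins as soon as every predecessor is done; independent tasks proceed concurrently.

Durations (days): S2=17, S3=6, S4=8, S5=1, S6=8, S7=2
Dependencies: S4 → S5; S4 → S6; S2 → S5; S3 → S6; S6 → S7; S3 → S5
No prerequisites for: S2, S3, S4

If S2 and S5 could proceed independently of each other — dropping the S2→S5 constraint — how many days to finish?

Before: longest chain S2→S5 = 17+1 = 18, finish 18.
Without S2→S5, S5's earliest start moves from 17 to 8.
After: S4→S6→S7 = 8+8+2 = 18 → 18 days.

18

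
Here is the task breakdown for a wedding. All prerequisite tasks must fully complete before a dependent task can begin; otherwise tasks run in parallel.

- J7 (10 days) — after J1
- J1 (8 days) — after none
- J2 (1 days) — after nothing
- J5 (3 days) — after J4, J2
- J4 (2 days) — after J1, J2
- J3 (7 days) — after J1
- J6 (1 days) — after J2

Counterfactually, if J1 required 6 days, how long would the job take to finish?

The binding path is J1→J7 = 8+10 = 18; finish at 18 days.
J1 is on the critical path; changing it to 6 makes that path 16 days.
The critical path is still J1→J7; finish is now 16 days.

16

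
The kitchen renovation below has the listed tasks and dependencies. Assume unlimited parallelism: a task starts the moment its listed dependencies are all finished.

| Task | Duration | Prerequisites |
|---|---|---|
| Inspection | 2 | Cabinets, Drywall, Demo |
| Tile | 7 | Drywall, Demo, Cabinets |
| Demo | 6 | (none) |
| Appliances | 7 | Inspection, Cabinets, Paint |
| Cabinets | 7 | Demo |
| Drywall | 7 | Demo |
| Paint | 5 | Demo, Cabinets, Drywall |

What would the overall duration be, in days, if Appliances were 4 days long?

22

Critical path before the change: Demo→Drywall→Paint→Appliances = 6+7+5+7 = 25 giving 25 days.
Appliances is on the critical path; changing it to 4 makes that path 22 days.
No other chain overtakes it, so the finish is 22 days.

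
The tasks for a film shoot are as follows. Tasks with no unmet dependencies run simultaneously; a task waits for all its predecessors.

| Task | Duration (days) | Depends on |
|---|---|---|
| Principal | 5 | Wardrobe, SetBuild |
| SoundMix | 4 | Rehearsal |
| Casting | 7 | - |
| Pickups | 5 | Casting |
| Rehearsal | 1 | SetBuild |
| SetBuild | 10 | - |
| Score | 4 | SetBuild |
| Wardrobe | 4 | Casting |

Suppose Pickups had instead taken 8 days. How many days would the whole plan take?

16

As given, the longest chain is Casting→Wardrobe→Principal = 7+4+5 = 16, so the finish is 16 days.
Pickups has 4 days of float (longest path through it is 12).
That remains the longest chain; total 16 days.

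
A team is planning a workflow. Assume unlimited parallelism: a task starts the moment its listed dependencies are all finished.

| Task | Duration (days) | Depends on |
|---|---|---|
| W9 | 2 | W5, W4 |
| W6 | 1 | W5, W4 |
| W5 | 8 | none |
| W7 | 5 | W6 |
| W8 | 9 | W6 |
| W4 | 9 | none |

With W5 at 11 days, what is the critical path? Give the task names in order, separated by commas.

Critical path before the change: W4→W6→W8 = 9+1+9 = 19 giving 19 days.
W5 has 1 day of float (longest path through it is 18).
Now W5→W6→W8 = 11+1+9 = 21 is longest, so the finish becomes 21 days.

W5, W6, W8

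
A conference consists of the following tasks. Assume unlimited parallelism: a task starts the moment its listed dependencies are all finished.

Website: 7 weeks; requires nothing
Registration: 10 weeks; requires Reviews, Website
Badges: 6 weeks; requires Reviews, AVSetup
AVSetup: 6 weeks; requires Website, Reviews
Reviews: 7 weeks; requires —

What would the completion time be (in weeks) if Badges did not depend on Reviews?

With the dependency in place, Reviews→AVSetup→Badges = 7+6+6 = 19 sets the finish at 19 weeks.
Dropping Reviews→Badges doesn't change Badges's earliest start (13); another predecessor still binds.
After: Reviews→AVSetup→Badges = 7+6+6 = 19 → 19 weeks.

19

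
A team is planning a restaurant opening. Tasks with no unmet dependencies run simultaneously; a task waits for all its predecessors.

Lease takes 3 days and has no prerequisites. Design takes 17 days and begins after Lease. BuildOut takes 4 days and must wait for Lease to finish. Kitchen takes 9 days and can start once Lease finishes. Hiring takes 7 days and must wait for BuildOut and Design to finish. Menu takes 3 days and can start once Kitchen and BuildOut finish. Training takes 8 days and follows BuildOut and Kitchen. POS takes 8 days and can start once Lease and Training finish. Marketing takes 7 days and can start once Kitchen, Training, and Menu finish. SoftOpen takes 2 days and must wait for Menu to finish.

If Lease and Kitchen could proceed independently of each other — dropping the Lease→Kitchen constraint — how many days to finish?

27

Before: longest chain Lease→Kitchen→Training→POS = 3+9+8+8 = 28, finish 28.
Without Lease→Kitchen, Kitchen's earliest start moves from 3 to 0.
After: Lease→Design→Hiring = 3+17+7 = 27 → 27 days.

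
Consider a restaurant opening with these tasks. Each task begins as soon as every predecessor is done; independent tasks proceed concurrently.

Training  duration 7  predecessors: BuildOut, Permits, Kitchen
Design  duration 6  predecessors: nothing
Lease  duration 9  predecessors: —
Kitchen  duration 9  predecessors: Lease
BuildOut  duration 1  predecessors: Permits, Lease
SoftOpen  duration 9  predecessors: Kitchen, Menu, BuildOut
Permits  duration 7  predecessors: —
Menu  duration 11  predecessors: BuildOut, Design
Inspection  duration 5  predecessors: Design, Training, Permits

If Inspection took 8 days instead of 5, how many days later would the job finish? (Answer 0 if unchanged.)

Actual critical path: Lease→Kitchen→Training→Inspection = 9+9+7+5 = 30 ⇒ 30 days.
Since Inspection is critical, the +3 change carries straight to that chain (now 33 days).
No other chain overtakes it, so the finish is 33 days.
Change in finish: 33 − 30 = +3 days.

3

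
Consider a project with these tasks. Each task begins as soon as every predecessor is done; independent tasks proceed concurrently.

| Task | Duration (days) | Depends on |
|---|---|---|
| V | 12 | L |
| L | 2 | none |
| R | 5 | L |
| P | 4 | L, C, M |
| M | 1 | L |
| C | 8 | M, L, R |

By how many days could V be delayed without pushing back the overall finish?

5

L→R→C→P = 2+5+8+4 = 19 sets the makespan at 19 days.
The longest chain containing V totals 14 days.
Slack of V = 7 − 2 = 5 days.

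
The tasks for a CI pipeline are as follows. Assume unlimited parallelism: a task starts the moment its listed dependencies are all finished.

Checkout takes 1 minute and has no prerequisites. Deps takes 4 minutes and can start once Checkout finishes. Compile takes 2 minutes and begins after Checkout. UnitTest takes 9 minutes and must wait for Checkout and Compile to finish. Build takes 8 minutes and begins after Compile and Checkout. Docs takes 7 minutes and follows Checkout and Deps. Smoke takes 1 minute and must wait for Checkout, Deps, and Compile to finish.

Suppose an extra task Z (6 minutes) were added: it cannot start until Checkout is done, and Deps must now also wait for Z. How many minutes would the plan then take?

18

Originally the plan takes 12 minutes.
With Z inserted, Deps now waits for max(Checkout, Z).
New critical path: Checkout→Z→Deps→Docs = 1+6+4+7 = 18 ⇒ 18 minutes.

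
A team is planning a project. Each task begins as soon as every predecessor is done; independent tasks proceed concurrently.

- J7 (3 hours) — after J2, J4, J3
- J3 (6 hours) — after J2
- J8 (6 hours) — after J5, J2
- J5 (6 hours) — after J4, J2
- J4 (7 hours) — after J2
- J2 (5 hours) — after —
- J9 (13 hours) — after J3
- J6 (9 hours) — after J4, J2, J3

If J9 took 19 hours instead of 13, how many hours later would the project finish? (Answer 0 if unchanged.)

Critical path before the change: J2→J3→J9 = 5+6+13 = 24 giving 24 hours.
Since J9 is critical, the +6 change carries straight to that chain (now 30 hours).
The critical path is still J2→J3→J9; finish is now 30 hours.
Change in finish: 30 − 24 = +6 hours.

6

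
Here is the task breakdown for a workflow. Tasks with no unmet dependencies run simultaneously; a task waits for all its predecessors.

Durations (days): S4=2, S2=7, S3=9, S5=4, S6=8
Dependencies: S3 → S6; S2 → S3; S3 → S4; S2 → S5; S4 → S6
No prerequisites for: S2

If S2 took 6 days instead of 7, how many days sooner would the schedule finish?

1

Actual critical path: S2→S3→S4→S6 = 7+9+2+8 = 26 ⇒ 26 days.
S2 is on the critical path; changing it to 6 makes that path 25 days.
The critical path is still S2→S3→S4→S6; finish is now 25 days.
Change in finish: 25 − 26 = -1 days.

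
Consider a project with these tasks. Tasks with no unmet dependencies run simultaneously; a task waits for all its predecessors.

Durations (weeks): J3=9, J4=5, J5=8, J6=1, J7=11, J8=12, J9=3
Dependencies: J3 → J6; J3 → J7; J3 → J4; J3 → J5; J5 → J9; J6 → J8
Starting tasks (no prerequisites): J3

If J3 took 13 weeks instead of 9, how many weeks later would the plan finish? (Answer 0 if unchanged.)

Critical path before the change: J3→J6→J8 = 9+1+12 = 22 giving 22 weeks.
Since J3 is critical, the +4 change carries straight to that chain (now 26 weeks).
The critical path is still J3→J6→J8; finish is now 26 weeks.
Change in finish: 26 − 22 = +4 weeks.

4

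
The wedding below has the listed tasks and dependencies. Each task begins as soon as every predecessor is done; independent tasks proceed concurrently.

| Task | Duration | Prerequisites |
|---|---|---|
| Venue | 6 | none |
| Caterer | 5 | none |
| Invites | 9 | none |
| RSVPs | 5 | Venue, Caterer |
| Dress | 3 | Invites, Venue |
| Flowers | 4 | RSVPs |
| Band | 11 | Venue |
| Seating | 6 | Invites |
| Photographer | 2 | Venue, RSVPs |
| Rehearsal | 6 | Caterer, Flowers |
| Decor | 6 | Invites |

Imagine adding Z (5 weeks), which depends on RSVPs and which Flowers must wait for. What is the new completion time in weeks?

26

Originally the plan takes 21 weeks.
With Z inserted, Flowers now waits for max(RSVPs, Z).
New critical path: Venue→RSVPs→Z→Flowers→Rehearsal = 6+5+5+4+6 = 26 ⇒ 26 weeks.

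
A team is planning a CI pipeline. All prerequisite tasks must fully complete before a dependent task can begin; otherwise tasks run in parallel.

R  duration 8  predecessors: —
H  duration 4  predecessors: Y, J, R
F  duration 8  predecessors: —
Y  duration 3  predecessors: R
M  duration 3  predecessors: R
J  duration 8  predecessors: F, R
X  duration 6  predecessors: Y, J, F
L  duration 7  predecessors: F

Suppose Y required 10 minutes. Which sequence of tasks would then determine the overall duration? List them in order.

R, Y, X

Baseline: R→J→X = 8+8+6 = 22 → 22 minutes.
Y has 5 minutes of float (longest path through it is 17).
The binding chain switches to R→Y→X = 8+10+6 = 24; finish 24 minutes.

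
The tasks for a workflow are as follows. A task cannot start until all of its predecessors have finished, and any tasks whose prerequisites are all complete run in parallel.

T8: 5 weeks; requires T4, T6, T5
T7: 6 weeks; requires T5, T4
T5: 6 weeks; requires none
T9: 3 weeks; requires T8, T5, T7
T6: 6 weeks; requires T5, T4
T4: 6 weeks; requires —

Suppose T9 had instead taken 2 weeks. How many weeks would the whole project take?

As given, the longest chain is T4→T6→T8→T9 = 6+6+5+3 = 20, so the finish is 20 weeks.
T9 lies on that path, so at 2 weeks the path becomes 19 weeks.
That remains the longest chain; total 19 weeks.

19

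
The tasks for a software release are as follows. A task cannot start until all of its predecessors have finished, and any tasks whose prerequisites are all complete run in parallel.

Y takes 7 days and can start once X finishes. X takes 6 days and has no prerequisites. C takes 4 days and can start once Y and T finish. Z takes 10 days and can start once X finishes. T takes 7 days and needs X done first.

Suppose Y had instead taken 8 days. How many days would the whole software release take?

18

Actual critical path: X→Y→C = 6+7+4 = 17 ⇒ 17 days.
Y lies on that path, so at 8 days the path becomes 18 days.
No other chain overtakes it, so the finish is 18 days.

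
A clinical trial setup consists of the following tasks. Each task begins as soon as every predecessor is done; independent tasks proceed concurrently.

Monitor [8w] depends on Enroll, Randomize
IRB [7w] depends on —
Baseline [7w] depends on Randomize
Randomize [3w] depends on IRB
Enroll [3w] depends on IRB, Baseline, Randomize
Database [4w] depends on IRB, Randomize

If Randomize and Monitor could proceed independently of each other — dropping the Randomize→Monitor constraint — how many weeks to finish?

Original critical path: IRB→Randomize→Baseline→Enroll→Monitor = 7+3+7+3+8 = 28 ⇒ 28 weeks.
Dropping Randomize→Monitor doesn't change Monitor's earliest start (20); another predecessor still binds.
After: IRB→Randomize→Baseline→Enroll→Monitor = 7+3+7+3+8 = 28 → 28 weeks.

28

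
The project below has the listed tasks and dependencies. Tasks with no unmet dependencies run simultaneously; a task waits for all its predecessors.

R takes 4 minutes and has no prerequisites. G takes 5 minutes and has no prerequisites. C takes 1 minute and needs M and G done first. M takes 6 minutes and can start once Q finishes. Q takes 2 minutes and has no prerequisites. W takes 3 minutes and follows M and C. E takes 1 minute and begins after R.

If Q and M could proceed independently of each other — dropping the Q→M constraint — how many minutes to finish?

10

Original critical path: Q→M→C→W = 2+6+1+3 = 12 ⇒ 12 minutes.
Without Q→M, M's earliest start moves from 2 to 0.
After: M→C→W = 6+1+3 = 10 → 10 minutes.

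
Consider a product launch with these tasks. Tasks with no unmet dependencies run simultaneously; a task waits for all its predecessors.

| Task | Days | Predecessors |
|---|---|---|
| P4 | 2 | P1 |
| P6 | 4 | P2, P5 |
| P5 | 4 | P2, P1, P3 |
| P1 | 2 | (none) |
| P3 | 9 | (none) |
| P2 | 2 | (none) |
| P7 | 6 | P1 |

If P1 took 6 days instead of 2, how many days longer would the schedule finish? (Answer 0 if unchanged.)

As given, the longest chain is P3→P5→P6 = 9+4+4 = 17, so the finish is 17 days.
P1 is off the critical path — its longest chain is 10 days, giving 7 of slack.
That remains the longest chain; total 17 days.
Change in finish: 17 − 17 = +0 days.

0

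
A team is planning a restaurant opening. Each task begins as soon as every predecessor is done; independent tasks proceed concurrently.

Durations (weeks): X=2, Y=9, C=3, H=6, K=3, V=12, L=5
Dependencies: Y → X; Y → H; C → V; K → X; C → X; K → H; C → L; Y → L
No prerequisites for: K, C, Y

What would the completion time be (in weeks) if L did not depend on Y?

15

Before: longest chain C→V = 3+12 = 15, finish 15.
Without Y→L, L's earliest start moves from 9 to 3.
New critical path: C→V = 3+12 = 15 ⇒ 15 weeks.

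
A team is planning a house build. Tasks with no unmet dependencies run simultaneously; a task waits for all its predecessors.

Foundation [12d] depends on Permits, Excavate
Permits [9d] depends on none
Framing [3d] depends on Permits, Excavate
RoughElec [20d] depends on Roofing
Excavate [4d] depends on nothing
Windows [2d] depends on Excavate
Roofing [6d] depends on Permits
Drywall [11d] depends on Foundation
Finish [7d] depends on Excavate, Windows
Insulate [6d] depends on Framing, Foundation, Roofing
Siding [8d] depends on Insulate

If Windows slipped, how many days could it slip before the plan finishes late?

22

Permits→Foundation→Insulate→Siding = 9+12+6+8 = 35 sets the makespan at 35 days.
Longest path through Windows: 13 days (earliest finish 6, latest finish 28).
Slack of Windows = 26 − 4 = 22 days.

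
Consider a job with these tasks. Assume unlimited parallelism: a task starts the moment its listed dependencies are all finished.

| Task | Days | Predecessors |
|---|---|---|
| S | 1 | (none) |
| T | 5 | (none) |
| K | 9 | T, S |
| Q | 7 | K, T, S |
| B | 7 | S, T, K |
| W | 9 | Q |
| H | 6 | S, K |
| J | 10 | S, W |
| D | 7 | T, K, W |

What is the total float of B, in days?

T→K→Q→W→J = 5+9+7+9+10 = 40 sets the makespan at 40 days.
Longest path through B: 21 days (earliest finish 21, latest finish 40).
Slack of B = 33 − 14 = 19 days.

19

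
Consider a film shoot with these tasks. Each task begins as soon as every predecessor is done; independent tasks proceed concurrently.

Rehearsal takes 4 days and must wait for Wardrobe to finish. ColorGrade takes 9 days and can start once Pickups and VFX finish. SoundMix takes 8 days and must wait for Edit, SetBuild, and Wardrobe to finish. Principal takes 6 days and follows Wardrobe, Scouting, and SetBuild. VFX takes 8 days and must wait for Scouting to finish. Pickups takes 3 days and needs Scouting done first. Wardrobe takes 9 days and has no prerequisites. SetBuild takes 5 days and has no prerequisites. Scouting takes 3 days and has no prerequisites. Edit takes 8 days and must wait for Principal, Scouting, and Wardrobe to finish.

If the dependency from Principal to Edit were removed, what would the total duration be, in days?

Before: longest chain Wardrobe→Principal→Edit→SoundMix = 9+6+8+8 = 31, finish 31.
Without Principal→Edit, Edit's earliest start moves from 15 to 9.
The longest chain is now Wardrobe→Edit→SoundMix = 9+8+8 = 25, so the film shoot takes 25 days.

25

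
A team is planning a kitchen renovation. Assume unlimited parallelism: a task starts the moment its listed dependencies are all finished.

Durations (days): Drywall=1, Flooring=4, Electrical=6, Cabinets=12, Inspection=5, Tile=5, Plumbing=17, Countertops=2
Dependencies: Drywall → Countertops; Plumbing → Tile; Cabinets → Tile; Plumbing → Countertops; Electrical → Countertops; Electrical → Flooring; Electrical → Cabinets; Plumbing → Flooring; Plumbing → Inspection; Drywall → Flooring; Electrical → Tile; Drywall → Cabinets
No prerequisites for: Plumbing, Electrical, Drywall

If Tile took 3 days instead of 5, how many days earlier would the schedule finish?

Critical path before the change: Electrical→Cabinets→Tile = 6+12+5 = 23 giving 23 days.
Tile lies on that path, so at 3 days the path becomes 21 days.
Now Plumbing→Inspection = 17+5 = 22 is longest, so the finish becomes 22 days.
Change in finish: 22 − 23 = -1 days.

1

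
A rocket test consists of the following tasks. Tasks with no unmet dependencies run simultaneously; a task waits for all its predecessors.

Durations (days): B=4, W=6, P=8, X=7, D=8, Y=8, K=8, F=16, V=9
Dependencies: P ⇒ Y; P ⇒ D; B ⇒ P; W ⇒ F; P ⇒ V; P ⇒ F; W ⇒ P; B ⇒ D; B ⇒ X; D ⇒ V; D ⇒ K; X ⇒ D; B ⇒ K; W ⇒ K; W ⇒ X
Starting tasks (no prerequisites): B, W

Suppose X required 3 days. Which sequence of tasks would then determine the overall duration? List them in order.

W, P, D, V

Critical path before the change: W→P→D→V = 6+8+8+9 = 31 giving 31 days.
The longest path through X is only 30 days, so X has float 1.
That remains the longest chain; total 31 days.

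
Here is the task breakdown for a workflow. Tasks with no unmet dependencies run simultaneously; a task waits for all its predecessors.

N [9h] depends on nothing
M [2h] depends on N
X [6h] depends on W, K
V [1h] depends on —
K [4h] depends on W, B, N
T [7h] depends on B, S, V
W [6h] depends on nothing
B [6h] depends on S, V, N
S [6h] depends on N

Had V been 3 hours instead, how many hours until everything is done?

31

Critical path before the change: N→S→B→K→X = 9+6+6+4+6 = 31 giving 31 hours.
V is off the critical path — its longest chain is 17 hours, giving 14 of slack.
That remains the longest chain; total 31 hours.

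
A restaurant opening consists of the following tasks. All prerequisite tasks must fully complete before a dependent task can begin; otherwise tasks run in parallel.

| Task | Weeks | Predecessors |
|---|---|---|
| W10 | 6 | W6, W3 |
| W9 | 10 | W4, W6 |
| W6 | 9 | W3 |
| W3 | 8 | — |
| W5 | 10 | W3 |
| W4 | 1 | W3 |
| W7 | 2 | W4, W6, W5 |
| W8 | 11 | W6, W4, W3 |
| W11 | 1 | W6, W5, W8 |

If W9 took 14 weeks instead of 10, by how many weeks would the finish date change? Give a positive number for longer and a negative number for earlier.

Critical path before the change: W3→W6→W8→W11 = 8+9+11+1 = 29 giving 29 weeks.
The longest path through W9 is only 27 weeks, so W9 has float 2.
The binding chain switches to W3→W6→W9 = 8+9+14 = 31; finish 31 weeks.
Change in finish: 31 − 29 = +2 weeks.

2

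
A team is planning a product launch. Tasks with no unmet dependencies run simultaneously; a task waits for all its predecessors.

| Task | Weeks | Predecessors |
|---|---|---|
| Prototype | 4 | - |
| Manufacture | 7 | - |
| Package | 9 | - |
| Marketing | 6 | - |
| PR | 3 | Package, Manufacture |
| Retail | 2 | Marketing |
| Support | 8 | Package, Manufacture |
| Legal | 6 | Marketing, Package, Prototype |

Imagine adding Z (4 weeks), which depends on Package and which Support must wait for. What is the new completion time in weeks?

21

Originally the plan takes 17 weeks.
With Z inserted, Support now waits for max(Package, Manufacture, Z).
New critical path: Package→Z→Support = 9+4+8 = 21 ⇒ 21 weeks.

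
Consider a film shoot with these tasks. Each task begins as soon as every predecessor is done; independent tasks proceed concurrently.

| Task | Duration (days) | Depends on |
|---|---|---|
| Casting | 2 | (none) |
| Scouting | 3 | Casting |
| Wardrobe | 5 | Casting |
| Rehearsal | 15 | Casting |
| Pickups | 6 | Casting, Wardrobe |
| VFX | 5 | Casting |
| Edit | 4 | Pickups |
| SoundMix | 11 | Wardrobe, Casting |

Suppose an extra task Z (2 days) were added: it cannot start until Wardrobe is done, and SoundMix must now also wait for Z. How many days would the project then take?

20

Originally the project takes 18 days.
With Z inserted, SoundMix now waits for max(Wardrobe, Casting, Z).
New critical path: Casting→Wardrobe→Z→SoundMix = 2+5+2+11 = 20 ⇒ 20 days.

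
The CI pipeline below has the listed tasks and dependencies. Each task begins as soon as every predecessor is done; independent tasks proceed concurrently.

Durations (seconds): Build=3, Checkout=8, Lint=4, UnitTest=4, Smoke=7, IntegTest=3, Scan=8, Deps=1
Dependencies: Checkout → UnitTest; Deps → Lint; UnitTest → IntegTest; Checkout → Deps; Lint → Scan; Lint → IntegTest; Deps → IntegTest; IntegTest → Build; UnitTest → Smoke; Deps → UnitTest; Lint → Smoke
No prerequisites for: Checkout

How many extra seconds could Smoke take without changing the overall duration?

1

The longest chain is Checkout→Deps→Lint→Scan = 8+1+4+8 = 21; overall finish 21 seconds.
The longest chain containing Smoke totals 20 seconds.
Float = 21 − 20 = 1.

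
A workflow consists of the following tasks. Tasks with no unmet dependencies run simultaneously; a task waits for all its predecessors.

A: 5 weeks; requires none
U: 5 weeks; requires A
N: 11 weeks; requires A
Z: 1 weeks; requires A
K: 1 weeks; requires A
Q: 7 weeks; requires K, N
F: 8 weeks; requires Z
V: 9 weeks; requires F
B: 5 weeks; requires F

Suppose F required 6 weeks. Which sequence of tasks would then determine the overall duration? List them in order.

Critical path before the change: A→Z→F→V = 5+1+8+9 = 23 giving 23 weeks.
Since F is critical, the -2 change carries straight to that chain (now 21 weeks).
Now A→N→Q = 5+11+7 = 23 is longest, so the finish becomes 23 weeks.

A, N, Q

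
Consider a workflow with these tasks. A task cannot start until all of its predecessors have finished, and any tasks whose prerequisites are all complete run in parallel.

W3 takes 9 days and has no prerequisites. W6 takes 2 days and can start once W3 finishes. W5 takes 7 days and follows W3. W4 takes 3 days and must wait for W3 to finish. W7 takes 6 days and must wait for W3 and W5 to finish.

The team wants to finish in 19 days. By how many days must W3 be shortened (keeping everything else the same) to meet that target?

3

Current finish: 22 days; target: 19.
W3 is on every critical path, so each day cut from W3 cuts the finish by one (this holds down to a finish of 14).
Need 22 − 19 = 3 days off W3 → W3 becomes 6 days, finish becomes 19.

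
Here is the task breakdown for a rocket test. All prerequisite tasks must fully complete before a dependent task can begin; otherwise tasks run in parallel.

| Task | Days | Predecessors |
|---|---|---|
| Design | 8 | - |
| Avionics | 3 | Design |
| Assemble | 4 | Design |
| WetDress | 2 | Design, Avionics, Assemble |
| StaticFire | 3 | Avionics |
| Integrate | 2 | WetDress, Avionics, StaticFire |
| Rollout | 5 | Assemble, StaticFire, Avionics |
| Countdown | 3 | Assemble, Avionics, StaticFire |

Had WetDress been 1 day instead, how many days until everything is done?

19

As given, the longest chain is Design→Avionics→StaticFire→Rollout = 8+3+3+5 = 19, so the finish is 19 days.
WetDress has 3 days of float (longest path through it is 16).
No other chain overtakes it, so the finish is 19 days.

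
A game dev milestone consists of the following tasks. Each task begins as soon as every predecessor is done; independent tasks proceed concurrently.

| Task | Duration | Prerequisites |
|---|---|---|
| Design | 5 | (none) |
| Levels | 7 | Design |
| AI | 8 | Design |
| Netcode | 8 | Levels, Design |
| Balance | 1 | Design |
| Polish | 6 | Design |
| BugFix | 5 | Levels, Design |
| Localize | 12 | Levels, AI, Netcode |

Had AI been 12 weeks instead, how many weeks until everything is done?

32

Baseline: Design→Levels→Netcode→Localize = 5+7+8+12 = 32 → 32 weeks.
AI has 7 weeks of float (longest path through it is 25).
That remains the longest chain; total 32 weeks.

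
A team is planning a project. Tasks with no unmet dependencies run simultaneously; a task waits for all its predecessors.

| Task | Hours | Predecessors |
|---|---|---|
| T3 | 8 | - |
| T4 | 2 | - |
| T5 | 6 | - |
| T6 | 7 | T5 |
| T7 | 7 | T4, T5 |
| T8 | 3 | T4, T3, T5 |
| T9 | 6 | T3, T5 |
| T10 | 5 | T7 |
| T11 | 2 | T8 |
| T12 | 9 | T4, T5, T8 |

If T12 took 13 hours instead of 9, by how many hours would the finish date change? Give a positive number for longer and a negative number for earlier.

Actual critical path: T3→T8→T12 = 8+3+9 = 20 ⇒ 20 hours.
Since T12 is critical, the +4 change carries straight to that chain (now 24 hours).
The critical path is still T3→T8→T12; finish is now 24 hours.
Change in finish: 24 − 20 = +4 hours.

4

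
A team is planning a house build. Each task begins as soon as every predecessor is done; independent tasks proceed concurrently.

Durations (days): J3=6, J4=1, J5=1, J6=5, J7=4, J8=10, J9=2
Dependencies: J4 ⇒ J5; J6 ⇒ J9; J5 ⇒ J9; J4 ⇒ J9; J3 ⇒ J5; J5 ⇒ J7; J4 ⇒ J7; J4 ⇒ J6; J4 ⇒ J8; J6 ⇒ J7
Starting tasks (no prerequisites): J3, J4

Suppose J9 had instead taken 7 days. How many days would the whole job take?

Actual critical path: J3→J5→J7 = 6+1+4 = 11 ⇒ 11 days.
J9 has 2 days of float (longest path through it is 9).
New critical path: J3→J5→J9 = 6+1+7 = 14 ⇒ 14 days.

14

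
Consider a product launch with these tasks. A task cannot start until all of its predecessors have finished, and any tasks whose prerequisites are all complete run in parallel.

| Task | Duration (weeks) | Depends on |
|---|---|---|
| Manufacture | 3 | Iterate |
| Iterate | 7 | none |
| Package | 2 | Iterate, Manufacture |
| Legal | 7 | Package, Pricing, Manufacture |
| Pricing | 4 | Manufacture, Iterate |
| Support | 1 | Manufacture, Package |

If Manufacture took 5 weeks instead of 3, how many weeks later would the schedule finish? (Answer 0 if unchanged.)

The binding path is Iterate→Manufacture→Pricing→Legal = 7+3+4+7 = 21; finish at 21 weeks.
Manufacture is on the critical path; changing it to 5 makes that path 23 weeks.
That remains the longest chain; total 23 weeks.
Change in finish: 23 − 21 = +2 weeks.

2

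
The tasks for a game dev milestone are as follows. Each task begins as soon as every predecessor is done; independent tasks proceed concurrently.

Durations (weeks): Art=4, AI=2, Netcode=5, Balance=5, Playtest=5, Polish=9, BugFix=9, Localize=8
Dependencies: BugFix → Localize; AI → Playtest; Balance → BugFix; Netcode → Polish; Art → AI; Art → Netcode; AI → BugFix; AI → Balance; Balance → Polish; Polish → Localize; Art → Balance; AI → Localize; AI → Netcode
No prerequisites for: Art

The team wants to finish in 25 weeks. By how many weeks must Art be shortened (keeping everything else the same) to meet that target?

Current finish: 28 weeks; target: 25.
Art is on every critical path, so each week cut from Art cuts the finish by one (this holds down to a finish of 25).
Need 28 − 25 = 3 weeks off Art → Art becomes 1 week, finish becomes 25.

3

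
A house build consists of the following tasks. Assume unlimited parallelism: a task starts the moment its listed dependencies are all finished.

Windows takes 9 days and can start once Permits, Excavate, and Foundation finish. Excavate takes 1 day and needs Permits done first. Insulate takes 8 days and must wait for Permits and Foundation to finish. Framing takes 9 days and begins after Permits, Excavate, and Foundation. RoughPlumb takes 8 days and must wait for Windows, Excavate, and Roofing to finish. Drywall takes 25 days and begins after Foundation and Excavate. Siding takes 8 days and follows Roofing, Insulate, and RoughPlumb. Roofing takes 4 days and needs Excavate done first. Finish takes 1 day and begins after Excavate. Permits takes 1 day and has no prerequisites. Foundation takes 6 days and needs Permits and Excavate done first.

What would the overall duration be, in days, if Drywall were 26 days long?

34

The binding path is Permits→Excavate→Foundation→Drywall = 1+1+6+25 = 33; finish at 33 days.
Drywall is on the critical path; changing it to 26 makes that path 34 days.
No other chain overtakes it, so the finish is 34 days.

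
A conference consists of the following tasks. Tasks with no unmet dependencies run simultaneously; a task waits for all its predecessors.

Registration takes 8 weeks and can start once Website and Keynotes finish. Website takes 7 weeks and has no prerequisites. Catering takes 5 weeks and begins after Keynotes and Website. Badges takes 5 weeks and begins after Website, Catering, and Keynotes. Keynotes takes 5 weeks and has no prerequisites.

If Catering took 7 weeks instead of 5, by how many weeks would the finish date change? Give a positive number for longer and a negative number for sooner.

2

The binding path is Website→Catering→Badges = 7+5+5 = 17; finish at 17 weeks.
Since Catering is critical, the +2 change carries straight to that chain (now 19 weeks).
No other chain overtakes it, so the finish is 19 weeks.
Change in finish: 19 − 17 = +2 weeks.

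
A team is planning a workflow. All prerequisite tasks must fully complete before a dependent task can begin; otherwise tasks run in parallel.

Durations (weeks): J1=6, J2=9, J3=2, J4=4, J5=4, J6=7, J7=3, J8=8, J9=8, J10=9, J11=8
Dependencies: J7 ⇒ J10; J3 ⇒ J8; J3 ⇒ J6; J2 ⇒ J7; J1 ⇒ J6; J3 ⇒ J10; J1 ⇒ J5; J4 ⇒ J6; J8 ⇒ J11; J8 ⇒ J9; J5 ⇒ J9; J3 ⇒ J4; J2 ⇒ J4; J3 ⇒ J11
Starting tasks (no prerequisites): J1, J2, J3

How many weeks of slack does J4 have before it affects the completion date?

1

Critical path: J2→J7→J10 = 9+3+9 = 21, so the finish is 21 weeks.
Longest path through J4: 20 weeks (earliest finish 13, latest finish 14).
So J4 can slip 14 − 13 = 1 week.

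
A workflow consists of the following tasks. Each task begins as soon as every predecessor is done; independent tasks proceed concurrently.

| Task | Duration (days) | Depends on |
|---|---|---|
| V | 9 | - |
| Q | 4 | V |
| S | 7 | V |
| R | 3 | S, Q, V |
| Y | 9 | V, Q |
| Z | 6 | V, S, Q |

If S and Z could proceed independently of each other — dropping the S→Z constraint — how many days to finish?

22

Original critical path: V→Q→Y = 9+4+9 = 22 ⇒ 22 days.
Without S→Z, Z's earliest start moves from 16 to 13.
The longest chain is now V→Q→Y = 9+4+9 = 22, so the workflow takes 22 days.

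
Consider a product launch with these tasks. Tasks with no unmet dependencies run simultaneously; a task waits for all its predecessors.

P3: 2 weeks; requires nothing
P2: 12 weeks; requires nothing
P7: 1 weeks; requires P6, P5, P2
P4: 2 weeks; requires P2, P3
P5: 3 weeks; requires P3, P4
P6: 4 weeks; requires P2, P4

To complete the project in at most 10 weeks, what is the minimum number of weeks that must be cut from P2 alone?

Current finish: 19 weeks; target: 10.
P2 is on every critical path, so each week cut from P2 cuts the finish by one (this holds down to a finish of 9).
Need 19 − 10 = 9 weeks off P2 → P2 becomes 3 weeks, finish becomes 10.

9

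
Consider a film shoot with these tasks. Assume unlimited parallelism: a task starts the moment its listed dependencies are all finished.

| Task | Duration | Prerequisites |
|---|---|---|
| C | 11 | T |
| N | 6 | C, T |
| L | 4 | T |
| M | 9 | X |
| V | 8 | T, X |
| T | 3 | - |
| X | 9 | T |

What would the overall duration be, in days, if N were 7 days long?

The binding path is T→X→M = 3+9+9 = 21; finish at 21 days.
N has 1 day of float (longest path through it is 20).
The critical path is still T→X→M; finish is now 21 days.

21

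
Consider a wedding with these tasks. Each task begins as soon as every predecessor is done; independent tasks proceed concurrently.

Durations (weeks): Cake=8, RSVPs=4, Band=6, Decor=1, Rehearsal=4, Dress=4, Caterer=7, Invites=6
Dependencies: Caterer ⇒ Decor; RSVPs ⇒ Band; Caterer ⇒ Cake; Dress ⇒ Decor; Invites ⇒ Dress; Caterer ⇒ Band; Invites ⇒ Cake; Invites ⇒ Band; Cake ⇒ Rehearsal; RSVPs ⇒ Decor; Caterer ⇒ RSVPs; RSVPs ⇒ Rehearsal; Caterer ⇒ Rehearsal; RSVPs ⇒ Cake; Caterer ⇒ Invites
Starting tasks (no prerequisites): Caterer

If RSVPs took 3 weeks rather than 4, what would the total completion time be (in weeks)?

25

Critical path before the change: Caterer→Invites→Cake→Rehearsal = 7+6+8+4 = 25 giving 25 weeks.
RSVPs has 2 weeks of float (longest path through it is 23).
That remains the longest chain; total 25 weeks.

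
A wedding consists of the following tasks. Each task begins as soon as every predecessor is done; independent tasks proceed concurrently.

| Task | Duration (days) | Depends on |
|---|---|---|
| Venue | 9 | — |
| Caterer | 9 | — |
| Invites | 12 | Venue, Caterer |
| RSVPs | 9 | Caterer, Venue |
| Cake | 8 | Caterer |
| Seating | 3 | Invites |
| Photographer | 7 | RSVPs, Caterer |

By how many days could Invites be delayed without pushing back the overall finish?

1

The longest chain is Venue→RSVPs→Photographer = 9+9+7 = 25; overall finish 25 days.
Invites finishes as early as 21 and must finish by 22.
Float = 25 − 24 = 1.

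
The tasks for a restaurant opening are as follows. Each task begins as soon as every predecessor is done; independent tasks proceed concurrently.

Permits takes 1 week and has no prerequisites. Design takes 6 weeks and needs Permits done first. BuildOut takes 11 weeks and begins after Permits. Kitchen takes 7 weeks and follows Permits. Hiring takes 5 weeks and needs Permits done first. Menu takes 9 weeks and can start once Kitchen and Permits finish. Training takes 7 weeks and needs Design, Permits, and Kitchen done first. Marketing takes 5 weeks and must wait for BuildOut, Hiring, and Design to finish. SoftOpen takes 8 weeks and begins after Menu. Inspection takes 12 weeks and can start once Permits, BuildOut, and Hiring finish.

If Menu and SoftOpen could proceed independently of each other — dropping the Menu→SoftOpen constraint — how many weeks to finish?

24

Before: longest chain Permits→Kitchen→Menu→SoftOpen = 1+7+9+8 = 25, finish 25.
Without Menu→SoftOpen, SoftOpen's earliest start moves from 17 to 0.
The longest chain is now Permits→BuildOut→Inspection = 1+11+12 = 24, so the job takes 24 weeks.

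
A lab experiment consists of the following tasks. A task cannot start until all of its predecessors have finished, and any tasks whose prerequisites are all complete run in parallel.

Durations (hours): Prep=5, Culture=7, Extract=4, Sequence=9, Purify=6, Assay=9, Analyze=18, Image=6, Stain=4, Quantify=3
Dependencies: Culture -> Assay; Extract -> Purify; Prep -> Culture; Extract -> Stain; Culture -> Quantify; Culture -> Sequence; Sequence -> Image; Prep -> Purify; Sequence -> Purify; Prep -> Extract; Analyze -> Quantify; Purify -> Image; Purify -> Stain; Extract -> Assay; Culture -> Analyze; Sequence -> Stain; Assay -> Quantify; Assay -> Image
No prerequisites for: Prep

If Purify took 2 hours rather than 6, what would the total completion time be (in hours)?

33

As given, the longest chain is Prep→Culture→Sequence→Purify→Image = 5+7+9+6+6 = 33, so the finish is 33 hours.
Purify lies on that path, so at 2 hours the path becomes 29 hours.
The binding chain switches to Prep→Culture→Analyze→Quantify = 5+7+18+3 = 33; finish 33 hours.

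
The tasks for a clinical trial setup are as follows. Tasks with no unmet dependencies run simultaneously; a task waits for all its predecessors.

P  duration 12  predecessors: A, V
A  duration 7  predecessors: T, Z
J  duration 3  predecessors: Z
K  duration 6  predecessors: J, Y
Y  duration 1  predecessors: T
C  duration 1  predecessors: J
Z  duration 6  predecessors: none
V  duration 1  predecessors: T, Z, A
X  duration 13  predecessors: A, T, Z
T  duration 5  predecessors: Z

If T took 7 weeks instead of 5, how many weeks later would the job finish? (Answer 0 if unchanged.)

The binding path is Z→T→A→V→P = 6+5+7+1+12 = 31; finish at 31 weeks.
Since T is critical, the +2 change carries straight to that chain (now 33 weeks).
That remains the longest chain; total 33 weeks.
Change in finish: 33 − 31 = +2 weeks.

2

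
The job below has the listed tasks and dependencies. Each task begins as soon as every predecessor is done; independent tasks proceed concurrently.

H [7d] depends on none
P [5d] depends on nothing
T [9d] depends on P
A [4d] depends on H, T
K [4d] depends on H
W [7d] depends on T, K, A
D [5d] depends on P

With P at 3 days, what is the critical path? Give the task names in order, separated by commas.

Actual critical path: P→T→A→W = 5+9+4+7 = 25 ⇒ 25 days.
Since P is critical, the -2 change carries straight to that chain (now 23 days).
That remains the longest chain; total 23 days.

P, T, A, W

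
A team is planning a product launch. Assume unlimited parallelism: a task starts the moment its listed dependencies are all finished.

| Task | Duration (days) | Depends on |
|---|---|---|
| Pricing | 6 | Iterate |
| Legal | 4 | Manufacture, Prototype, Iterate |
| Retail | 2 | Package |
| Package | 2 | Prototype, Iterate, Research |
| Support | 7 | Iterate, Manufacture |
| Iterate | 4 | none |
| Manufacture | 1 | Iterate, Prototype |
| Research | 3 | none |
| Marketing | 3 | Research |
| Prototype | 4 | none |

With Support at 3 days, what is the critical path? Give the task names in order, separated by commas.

Actual critical path: Prototype→Manufacture→Support = 4+1+7 = 12 ⇒ 12 days.
Since Support is critical, the -4 change carries straight to that chain (now 8 days).
Now Iterate→Pricing = 4+6 = 10 is longest, so the finish becomes 10 days.

Iterate, Pricing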